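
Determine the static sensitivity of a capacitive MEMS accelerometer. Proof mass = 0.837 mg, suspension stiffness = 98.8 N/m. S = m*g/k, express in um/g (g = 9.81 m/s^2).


Step 1: Convert mass: m = 0.837 mg = 8.37e-07 kg
Step 2: S = m * g / k = 8.37e-07 * 9.81 / 98.8
Step 3: S = 8.31e-08 m/g
Step 4: Convert to um/g: S = 0.083 um/g


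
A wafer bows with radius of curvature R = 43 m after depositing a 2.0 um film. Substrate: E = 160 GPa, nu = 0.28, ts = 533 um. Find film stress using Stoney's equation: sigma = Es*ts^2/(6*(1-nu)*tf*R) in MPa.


Step 1: Compute numerator: Es * ts^2 = 160 * 533^2 = 45454240 (GPa*um^2)
Step 2: Compute denominator (R in um): 6*(1-nu)*tf*R = 6*0.72*2.0*43e6 = 371520000.0 (um^2)
Step 3: sigma (GPa) = 45454240 / 371520000.0 = 1.22347e-01 GPa
Step 4: Convert to MPa (x1000): sigma = 122.3 MPa


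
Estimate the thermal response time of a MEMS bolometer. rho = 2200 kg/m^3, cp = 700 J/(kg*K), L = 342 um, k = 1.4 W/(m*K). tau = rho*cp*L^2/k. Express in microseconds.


Step 1: Convert L to m: L = 342e-6 m
Step 2: L^2 = (342e-6)^2 = 1.16964e-07 m^2
Step 3: tau = 2200 * 700 * 1.16964e-07 / 1.4 = 1.286604e-01 s
Step 4: Convert to microseconds (multiply by 1e6).
tau = 128660.4 us


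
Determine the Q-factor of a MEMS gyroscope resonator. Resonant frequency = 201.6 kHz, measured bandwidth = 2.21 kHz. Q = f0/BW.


Step 1: Q = f0 / bandwidth
Step 2: Q = 201.6 / 2.21
Q = 91.2


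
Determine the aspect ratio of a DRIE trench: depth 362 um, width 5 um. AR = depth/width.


Step 1: AR = depth / width
Step 2: AR = 362 / 5
AR = 72.4


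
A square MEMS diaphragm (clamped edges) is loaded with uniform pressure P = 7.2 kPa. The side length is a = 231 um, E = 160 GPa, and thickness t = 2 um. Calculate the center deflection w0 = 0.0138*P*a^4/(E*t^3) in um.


Step 1: Convert pressure to compatible units (E is in GPa, so P in GPa).
P = 7.2 kPa = 7.2e-6 GPa
Step 2: Compute numerator: 0.0138 * P * a^4.
a^4 = 231^4 = 2847396321
numerator = 0.0138 * 7.2e-6 * 2847396321 = 2.8292e+02
Step 3: Compute denominator: E * t^3 = 160 * 2^3 = 1280
Step 4: w0 = numerator / denominator = 2.8292e+02 / 1280 = 0.221 um


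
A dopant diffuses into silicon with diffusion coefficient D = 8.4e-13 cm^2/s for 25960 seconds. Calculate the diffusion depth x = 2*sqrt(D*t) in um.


Step 1: Compute D*t = 8.4e-13 * 25960 = 2.18064e-08 cm^2
Step 2: sqrt(D*t) = 1.4767e-04 cm
Step 3: x = 2 * 1.4767e-04 cm = 2.9534e-04 cm
Step 4: Convert to um (1 cm = 1e4 um): x = 2.953 um


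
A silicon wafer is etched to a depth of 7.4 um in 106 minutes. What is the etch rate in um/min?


Step 1: Etch rate = depth / time
Step 2: rate = 7.4 / 106
rate = 0.07 um/min


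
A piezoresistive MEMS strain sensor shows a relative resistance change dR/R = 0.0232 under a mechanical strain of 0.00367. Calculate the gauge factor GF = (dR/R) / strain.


Step 1: Identify values.
dR/R = 0.0232, strain = 0.00367
Step 2: GF = (dR/R) / strain = 0.0232 / 0.00367
GF = 6.3


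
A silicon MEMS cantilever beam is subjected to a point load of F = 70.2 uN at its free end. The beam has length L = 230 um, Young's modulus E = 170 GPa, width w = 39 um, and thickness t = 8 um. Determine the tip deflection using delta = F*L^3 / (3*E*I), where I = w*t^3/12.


Step 1: Calculate the second moment of area.
I = w * t^3 / 12 = 39 * 8^3 / 12 = 1664.0 um^4
Step 2: Convert E to consistent units (1 GPa = 1000 uN/um^2).
E = 170 GPa = 170000 uN/um^2
Step 3: Calculate tip deflection.
delta = F * L^3 / (3 * E * I)
delta = 70.2 * 230^3 / (3 * 170000 * 1664.0)
delta = 1.0065 um


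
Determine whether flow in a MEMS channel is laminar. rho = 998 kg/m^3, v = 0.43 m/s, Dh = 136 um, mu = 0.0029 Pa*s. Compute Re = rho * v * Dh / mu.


Step 1: Convert Dh to meters: Dh = 136e-6 m
Step 2: Re = rho * v * Dh / mu
Re = 998 * 0.43 * 136e-6 / 0.0029
Re = 20.125
Since Re = 20.125 is below ~2300, the flow is laminar.


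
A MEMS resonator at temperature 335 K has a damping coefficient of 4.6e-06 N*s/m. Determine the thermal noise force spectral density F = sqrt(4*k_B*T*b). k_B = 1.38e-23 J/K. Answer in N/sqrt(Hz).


Step 1: Compute 4 * k_B * T * b
= 4 * 1.38e-23 * 335 * 4.6e-06
= 8.5063e-26 N^2/Hz
Step 2: F_noise = sqrt(8.5063e-26)
F_noise = 2.92e-13 N/sqrt(Hz)


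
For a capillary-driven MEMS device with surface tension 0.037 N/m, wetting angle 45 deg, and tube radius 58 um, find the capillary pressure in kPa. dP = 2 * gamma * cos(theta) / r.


Step 1: cos(45 deg) = 0.7071
Step 2: Convert r to m: r = 58e-6 m
Step 3: dP = 2 * 0.037 * 0.7071 / 58e-6 = 902.2 Pa
Step 4: Convert Pa to kPa (divide by 1000).
dP = 0.9 kPa


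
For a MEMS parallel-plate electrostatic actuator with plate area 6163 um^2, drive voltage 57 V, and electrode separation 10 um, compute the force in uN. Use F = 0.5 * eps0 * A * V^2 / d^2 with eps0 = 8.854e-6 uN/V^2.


Step 1: Identify parameters.
eps0 = 8.854e-6 uN/V^2, A = 6163 um^2, V = 57 V, d = 10 um
Step 2: Compute V^2 = 57^2 = 3249
Step 3: Compute d^2 = 10^2 = 100
Step 4: F = 0.5 * 8.854e-6 * 6163 * 3249 / 100
F = 0.886 uN


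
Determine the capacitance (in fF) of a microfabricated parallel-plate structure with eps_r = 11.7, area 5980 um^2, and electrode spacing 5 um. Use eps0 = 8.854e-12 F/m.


Step 1: Convert area to m^2: A = 5980e-12 m^2
Step 2: Convert gap to m: d = 5e-6 m
Step 3: C = eps0 * eps_r * A / d
C = 8.854e-12 * 11.7 * 5980e-12 / 5e-6
Step 4: Convert to fF (multiply by 1e15).
C = 123.9 fF


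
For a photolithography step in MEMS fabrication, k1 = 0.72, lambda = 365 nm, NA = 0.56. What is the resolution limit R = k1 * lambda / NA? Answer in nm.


Step 1: Identify values: k1 = 0.72, lambda = 365 nm, NA = 0.56
Step 2: R = k1 * lambda / NA
R = 0.72 * 365 / 0.56
R = 469.3 nm


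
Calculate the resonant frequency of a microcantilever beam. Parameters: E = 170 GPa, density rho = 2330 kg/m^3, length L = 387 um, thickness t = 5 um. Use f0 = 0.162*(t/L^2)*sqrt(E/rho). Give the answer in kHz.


Step 1: Convert units to SI.
t_SI = 5e-6 m, L_SI = 387e-6 m
Step 2: Calculate sqrt(E/rho).
sqrt(170e9 / 2330) = 8541.74 m/s
Step 3: Compute f0.
f0 = 0.162 * 5e-6 / (387e-6)^2 * 8541.74 = 46196.5 Hz = 46.2 kHz


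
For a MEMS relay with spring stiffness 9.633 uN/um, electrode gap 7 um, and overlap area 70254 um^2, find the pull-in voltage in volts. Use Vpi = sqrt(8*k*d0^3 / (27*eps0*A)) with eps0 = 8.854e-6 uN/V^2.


Step 1: Compute numerator: 8 * k * d0^3 = 8 * 9.633 * 7^3 = 26432.952
Step 2: Compute denominator: 27 * eps0 * A = 27 * 8.854e-6 * 70254 = 16.794781
Step 3: Vpi = sqrt(26432.952 / 16.794781)
Vpi = 39.67 V


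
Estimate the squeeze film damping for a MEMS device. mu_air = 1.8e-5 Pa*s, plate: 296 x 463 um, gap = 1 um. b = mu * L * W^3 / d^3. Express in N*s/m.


Step 1: Convert to SI.
L = 296e-6 m, W = 463e-6 m, d = 1e-6 m
Step 2: W^3 = (463e-6)^3 = 9.93e-11 m^3
Step 3: d^3 = (1e-6)^3 = 1.00e-18 m^3
Step 4: b = 1.8e-5 * 296e-6 * 9.93e-11 / 1.00e-18
b = 5.29e-01 N*s/m


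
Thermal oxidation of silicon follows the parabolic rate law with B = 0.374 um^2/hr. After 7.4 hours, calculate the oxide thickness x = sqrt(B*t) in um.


Step 1: Compute B*t = 0.374 * 7.4 = 2.7676
Step 2: x = sqrt(2.7676)
x = 1.664 um


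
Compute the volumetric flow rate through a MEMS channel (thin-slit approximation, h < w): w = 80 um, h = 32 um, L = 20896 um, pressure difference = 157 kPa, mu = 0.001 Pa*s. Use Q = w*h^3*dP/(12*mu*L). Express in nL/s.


Step 1: Convert all dimensions to SI (meters).
w = 80e-6 m, h = 32e-6 m, L = 20896e-6 m, dP = 157e3 Pa
Step 2: Q = w * h^3 * dP / (12 * mu * L)
Q = 80e-6 * (32e-6)^3 * 157e3 / (12 * 0.001 * 20896e-6) = 1.64132721e-09 m^3/s
Step 3: Convert Q from m^3/s to nL/s (1 m^3 = 1e12 nL, so multiply by 1e12).
Q = 1641.327 nL/s


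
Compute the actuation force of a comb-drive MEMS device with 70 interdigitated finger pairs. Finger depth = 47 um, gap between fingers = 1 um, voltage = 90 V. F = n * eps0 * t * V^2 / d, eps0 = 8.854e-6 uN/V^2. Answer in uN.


Step 1: Parameters: n=70, eps0=8.854e-6 uN/V^2, t=47 um, V=90 V, d=1 um
Step 2: V^2 = 8100
Step 3: F = 70 * 8.854e-6 * 47 * 8100 / 1
F = 235.95 uN


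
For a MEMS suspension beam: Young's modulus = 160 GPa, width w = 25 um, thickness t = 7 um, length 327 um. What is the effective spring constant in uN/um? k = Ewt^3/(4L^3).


Step 1: Convert E to consistent units (1 GPa = 1000 uN/um^2).
E = 160 GPa = 160000 uN/um^2
Step 2: Compute t^3 = 7^3 = 343
Step 3: Compute L^3 = 327^3 = 34965783
Step 4: k = 160000 * 25 * 343 / (4 * 34965783)
k = 9.8096 uN/um


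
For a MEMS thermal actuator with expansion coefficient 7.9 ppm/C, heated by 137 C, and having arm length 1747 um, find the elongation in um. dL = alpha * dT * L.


Step 1: Convert CTE: alpha = 7.9 ppm/C = 7.9e-6 /C
Step 2: dL = 7.9e-6 * 137 * 1747
dL = 1.8908 um


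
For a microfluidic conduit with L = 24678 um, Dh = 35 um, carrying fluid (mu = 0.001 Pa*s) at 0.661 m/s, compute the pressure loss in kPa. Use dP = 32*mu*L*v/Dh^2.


Step 1: Convert to SI: L = 24678e-6 m, Dh = 35e-6 m
Step 2: dP = 32 * 0.001 * 24678e-6 * 0.661 / (35e-6)^2
Step 3: dP = 426113.52 Pa
Step 4: Convert to kPa: dP = 426.11 kPa


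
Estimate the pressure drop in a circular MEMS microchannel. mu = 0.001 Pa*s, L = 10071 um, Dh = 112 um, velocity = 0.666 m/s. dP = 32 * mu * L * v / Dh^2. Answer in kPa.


Step 1: Convert to SI: L = 10071e-6 m, Dh = 112e-6 m
Step 2: dP = 32 * 0.001 * 10071e-6 * 0.666 / (112e-6)^2
Step 3: dP = 17110.42 Pa
Step 4: Convert to kPa: dP = 17.11 kPa


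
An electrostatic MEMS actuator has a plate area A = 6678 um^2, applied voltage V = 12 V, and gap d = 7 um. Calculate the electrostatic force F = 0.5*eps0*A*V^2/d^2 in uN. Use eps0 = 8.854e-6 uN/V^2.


Step 1: Identify parameters.
eps0 = 8.854e-6 uN/V^2, A = 6678 um^2, V = 12 V, d = 7 um
Step 2: Compute V^2 = 12^2 = 144
Step 3: Compute d^2 = 7^2 = 49
Step 4: F = 0.5 * 8.854e-6 * 6678 * 144 / 49
F = 0.087 uN


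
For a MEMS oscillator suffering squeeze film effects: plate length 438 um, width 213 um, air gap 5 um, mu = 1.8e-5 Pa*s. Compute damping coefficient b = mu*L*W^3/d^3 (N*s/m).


Step 1: Convert to SI.
L = 438e-6 m, W = 213e-6 m, d = 5e-6 m
Step 2: W^3 = (213e-6)^3 = 9.66e-12 m^3
Step 3: d^3 = (5e-6)^3 = 1.25e-16 m^3
Step 4: b = 1.8e-5 * 438e-6 * 9.66e-12 / 1.25e-16
b = 6.10e-04 N*s/m


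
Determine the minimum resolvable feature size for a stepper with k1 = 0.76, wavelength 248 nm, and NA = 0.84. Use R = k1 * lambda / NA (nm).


Step 1: Identify values: k1 = 0.76, lambda = 248 nm, NA = 0.84
Step 2: R = k1 * lambda / NA
R = 0.76 * 248 / 0.84
R = 224.4 nm


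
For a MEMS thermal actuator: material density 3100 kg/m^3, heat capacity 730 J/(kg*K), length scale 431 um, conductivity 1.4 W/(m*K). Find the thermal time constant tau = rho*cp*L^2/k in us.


Step 1: Convert L to m: L = 431e-6 m
Step 2: L^2 = (431e-6)^2 = 1.85761e-07 m^2
Step 3: tau = 3100 * 730 * 1.85761e-07 / 1.4 = 3.0026938786e-01 s
Step 4: Convert to microseconds (multiply by 1e6).
tau = 300269.388 us


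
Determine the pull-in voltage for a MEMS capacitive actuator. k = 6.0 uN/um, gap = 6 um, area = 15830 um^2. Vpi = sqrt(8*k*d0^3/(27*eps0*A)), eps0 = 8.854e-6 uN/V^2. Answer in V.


Step 1: Compute numerator: 8 * k * d0^3 = 8 * 6.0 * 6^3 = 10368.0
Step 2: Compute denominator: 27 * eps0 * A = 27 * 8.854e-6 * 15830 = 3.784288
Step 3: Vpi = sqrt(10368.0 / 3.784288)
Vpi = 52.34 V


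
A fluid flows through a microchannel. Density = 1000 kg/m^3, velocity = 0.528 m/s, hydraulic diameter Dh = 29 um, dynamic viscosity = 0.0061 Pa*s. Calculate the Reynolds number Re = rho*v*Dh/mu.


Step 1: Convert Dh to meters: Dh = 29e-6 m
Step 2: Re = rho * v * Dh / mu
Re = 1000 * 0.528 * 29e-6 / 0.0061
Re = 2.51


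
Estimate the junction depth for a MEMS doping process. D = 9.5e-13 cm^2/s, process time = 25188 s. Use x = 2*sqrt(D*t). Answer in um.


Step 1: Compute D*t = 9.5e-13 * 25188 = 2.39286e-08 cm^2
Step 2: sqrt(D*t) = 1.54689e-04 cm
Step 3: x = 2 * 1.54689e-04 cm = 3.09378e-04 cm
Step 4: Convert to um (1 cm = 1e4 um): x = 3.094 um


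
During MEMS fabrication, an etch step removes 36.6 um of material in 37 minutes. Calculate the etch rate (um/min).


Step 1: Etch rate = depth / time
Step 2: rate = 36.6 / 37
rate = 0.989 um/min


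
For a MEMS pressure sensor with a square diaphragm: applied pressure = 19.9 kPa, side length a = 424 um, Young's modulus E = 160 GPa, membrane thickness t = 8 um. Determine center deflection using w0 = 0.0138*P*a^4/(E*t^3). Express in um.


Step 1: Convert pressure to compatible units (E is in GPa, so P in GPa).
P = 19.9 kPa = 19.9e-6 GPa
Step 2: Compute numerator: 0.0138 * P * a^4.
a^4 = 424^4 = 32319410176
numerator = 0.0138 * 19.9e-6 * 32319410176 = 8.87556e+03
Step 3: Compute denominator: E * t^3 = 160 * 8^3 = 81920
Step 4: w0 = numerator / denominator = 8.87556e+03 / 81920 = 0.1083 um


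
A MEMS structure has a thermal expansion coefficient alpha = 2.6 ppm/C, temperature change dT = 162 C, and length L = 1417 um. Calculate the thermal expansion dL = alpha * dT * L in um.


Step 1: Convert CTE: alpha = 2.6 ppm/C = 2.6e-6 /C
Step 2: dL = 2.6e-6 * 162 * 1417
dL = 0.5968 um


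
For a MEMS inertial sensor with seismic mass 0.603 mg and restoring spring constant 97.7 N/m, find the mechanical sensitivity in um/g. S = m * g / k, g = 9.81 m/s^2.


Step 1: Convert mass: m = 0.603 mg = 6.03e-07 kg
Step 2: S = m * g / k = 6.03e-07 * 9.81 / 97.7
Step 3: S = 6.05e-08 m/g
Step 4: Convert to um/g: S = 0.061 um/g


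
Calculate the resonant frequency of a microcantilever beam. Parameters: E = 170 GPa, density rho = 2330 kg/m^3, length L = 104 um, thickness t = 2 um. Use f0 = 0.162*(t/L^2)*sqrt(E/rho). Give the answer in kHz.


Step 1: Convert units to SI.
t_SI = 2e-6 m, L_SI = 104e-6 m
Step 2: Calculate sqrt(E/rho).
sqrt(170e9 / 2330) = 8541.74 m/s
Step 3: Compute f0.
f0 = 0.162 * 2e-6 / (104e-6)^2 * 8541.74 = 255873.1 Hz = 255.87 kHz


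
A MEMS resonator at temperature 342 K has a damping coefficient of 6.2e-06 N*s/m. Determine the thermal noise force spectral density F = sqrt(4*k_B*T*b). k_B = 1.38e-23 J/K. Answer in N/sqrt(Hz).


Step 1: Compute 4 * k_B * T * b
= 4 * 1.38e-23 * 342 * 6.2e-06
= 1.1705e-25 N^2/Hz
Step 2: F_noise = sqrt(1.1705e-25)
F_noise = 3.42e-13 N/sqrt(Hz)


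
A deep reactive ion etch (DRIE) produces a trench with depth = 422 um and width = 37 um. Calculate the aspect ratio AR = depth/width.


Step 1: AR = depth / width
Step 2: AR = 422 / 37
AR = 11.4


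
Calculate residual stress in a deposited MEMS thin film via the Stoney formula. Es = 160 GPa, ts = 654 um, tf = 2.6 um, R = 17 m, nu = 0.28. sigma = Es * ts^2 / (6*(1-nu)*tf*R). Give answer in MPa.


Step 1: Compute numerator: Es * ts^2 = 160 * 654^2 = 68434560 (GPa*um^2)
Step 2: Compute denominator (R in um): 6*(1-nu)*tf*R = 6*0.72*2.6*17e6 = 190944000.0 (um^2)
Step 3: sigma (GPa) = 68434560 / 190944000.0 = 3.58401e-01 GPa
Step 4: Convert to MPa (x1000): sigma = 358.4 MPa


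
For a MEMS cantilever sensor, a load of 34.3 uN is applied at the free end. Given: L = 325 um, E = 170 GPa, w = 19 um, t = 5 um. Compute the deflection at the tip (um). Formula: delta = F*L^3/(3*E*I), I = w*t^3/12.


Step 1: Calculate the second moment of area.
I = w * t^3 / 12 = 19 * 5^3 / 12 = 197.9167 um^4
Step 2: Convert E to consistent units (1 GPa = 1000 uN/um^2).
E = 170 GPa = 170000 uN/um^2
Step 3: Calculate tip deflection.
delta = F * L^3 / (3 * E * I)
delta = 34.3 * 325^3 / (3 * 170000 * 197.9167)
delta = 11.6652 um


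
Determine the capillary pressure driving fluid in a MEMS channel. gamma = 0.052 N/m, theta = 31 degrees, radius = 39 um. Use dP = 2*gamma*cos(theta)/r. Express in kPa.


Step 1: cos(31 deg) = 0.8572
Step 2: Convert r to m: r = 39e-6 m
Step 3: dP = 2 * 0.052 * 0.8572 / 39e-6 = 2285.9 Pa
Step 4: Convert Pa to kPa (divide by 1000).
dP = 2.29 kPa


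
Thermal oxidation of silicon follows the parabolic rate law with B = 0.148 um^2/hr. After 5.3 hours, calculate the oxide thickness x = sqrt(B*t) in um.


Step 1: Compute B*t = 0.148 * 5.3 = 0.7844
Step 2: x = sqrt(0.7844)
x = 0.886 um


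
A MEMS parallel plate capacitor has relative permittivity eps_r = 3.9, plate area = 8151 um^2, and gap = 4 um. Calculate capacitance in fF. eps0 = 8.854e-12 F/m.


Step 1: Convert area to m^2: A = 8151e-12 m^2
Step 2: Convert gap to m: d = 4e-6 m
Step 3: C = eps0 * eps_r * A / d
C = 8.854e-12 * 3.9 * 8151e-12 / 4e-6
Step 4: Convert to fF (multiply by 1e15).
C = 70.36 fF


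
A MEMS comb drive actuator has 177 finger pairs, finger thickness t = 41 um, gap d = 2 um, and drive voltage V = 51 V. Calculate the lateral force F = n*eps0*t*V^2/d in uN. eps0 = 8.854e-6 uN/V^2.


Step 1: Parameters: n=177, eps0=8.854e-6 uN/V^2, t=41 um, V=51 V, d=2 um
Step 2: V^2 = 2601
Step 3: F = 177 * 8.854e-6 * 41 * 2601 / 2
F = 83.562 uN


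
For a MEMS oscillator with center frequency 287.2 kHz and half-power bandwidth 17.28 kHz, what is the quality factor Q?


Step 1: Q = f0 / bandwidth
Step 2: Q = 287.2 / 17.28
Q = 16.6


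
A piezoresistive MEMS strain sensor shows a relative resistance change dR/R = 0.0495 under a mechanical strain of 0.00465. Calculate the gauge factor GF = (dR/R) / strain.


Step 1: Identify values.
dR/R = 0.0495, strain = 0.00465
Step 2: GF = (dR/R) / strain = 0.0495 / 0.00465
GF = 10.6


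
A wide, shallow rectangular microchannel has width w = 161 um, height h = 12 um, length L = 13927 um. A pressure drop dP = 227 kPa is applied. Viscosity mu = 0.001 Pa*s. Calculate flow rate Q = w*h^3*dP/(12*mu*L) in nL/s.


Step 1: Convert all dimensions to SI (meters).
w = 161e-6 m, h = 12e-6 m, L = 13927e-6 m, dP = 227e3 Pa
Step 2: Q = w * h^3 * dP / (12 * mu * L)
Q = 161e-6 * (12e-6)^3 * 227e3 / (12 * 0.001 * 13927e-6) = 3.7788239e-10 m^3/s
Step 3: Convert Q from m^3/s to nL/s (1 m^3 = 1e12 nL, so multiply by 1e12).
Q = 377.882 nL/s


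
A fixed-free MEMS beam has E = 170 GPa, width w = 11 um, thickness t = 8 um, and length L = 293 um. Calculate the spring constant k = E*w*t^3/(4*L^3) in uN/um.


Step 1: Convert E to consistent units (1 GPa = 1000 uN/um^2).
E = 170 GPa = 170000 uN/um^2
Step 2: Compute t^3 = 8^3 = 512
Step 3: Compute L^3 = 293^3 = 25153757
Step 4: k = 170000 * 11 * 512 / (4 * 25153757)
k = 9.5159 uN/um


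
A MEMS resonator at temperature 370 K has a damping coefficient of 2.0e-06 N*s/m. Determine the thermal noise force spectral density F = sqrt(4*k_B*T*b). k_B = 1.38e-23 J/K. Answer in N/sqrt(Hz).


Step 1: Compute 4 * k_B * T * b
= 4 * 1.38e-23 * 370 * 2.0e-06
= 4.0848e-26 N^2/Hz
Step 2: F_noise = sqrt(4.0848e-26)
F_noise = 2.02e-13 N/sqrt(Hz)


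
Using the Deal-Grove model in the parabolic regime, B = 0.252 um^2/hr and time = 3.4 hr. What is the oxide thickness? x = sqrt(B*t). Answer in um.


Step 1: Compute B*t = 0.252 * 3.4 = 0.8568
Step 2: x = sqrt(0.8568)
x = 0.926 um


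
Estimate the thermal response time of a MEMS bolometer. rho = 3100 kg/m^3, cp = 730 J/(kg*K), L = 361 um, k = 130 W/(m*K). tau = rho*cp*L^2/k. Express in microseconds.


Step 1: Convert L to m: L = 361e-6 m
Step 2: L^2 = (361e-6)^2 = 1.30321e-07 m^2
Step 3: tau = 3100 * 730 * 1.30321e-07 / 130 = 2.26858787e-03 s
Step 4: Convert to microseconds (multiply by 1e6).
tau = 2268.588 us


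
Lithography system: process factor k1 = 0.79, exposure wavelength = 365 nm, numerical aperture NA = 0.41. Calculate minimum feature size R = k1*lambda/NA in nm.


Step 1: Identify values: k1 = 0.79, lambda = 365 nm, NA = 0.41
Step 2: R = k1 * lambda / NA
R = 0.79 * 365 / 0.41
R = 703.3 nm


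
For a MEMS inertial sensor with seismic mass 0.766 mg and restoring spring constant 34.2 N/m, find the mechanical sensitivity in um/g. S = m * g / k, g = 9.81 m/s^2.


Step 1: Convert mass: m = 0.766 mg = 7.66e-07 kg
Step 2: S = m * g / k = 7.66e-07 * 9.81 / 34.2
Step 3: S = 2.20e-07 m/g
Step 4: Convert to um/g: S = 0.22 um/g


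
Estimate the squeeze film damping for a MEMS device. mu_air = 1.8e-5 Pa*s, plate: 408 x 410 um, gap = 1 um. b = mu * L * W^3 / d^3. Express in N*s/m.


Step 1: Convert to SI.
L = 408e-6 m, W = 410e-6 m, d = 1e-6 m
Step 2: W^3 = (410e-6)^3 = 6.89e-11 m^3
Step 3: d^3 = (1e-6)^3 = 1.00e-18 m^3
Step 4: b = 1.8e-5 * 408e-6 * 6.89e-11 / 1.00e-18
b = 5.06e-01 N*s/m


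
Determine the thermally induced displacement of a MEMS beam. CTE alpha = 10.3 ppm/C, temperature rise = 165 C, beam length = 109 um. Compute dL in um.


Step 1: Convert CTE: alpha = 10.3 ppm/C = 10.3e-6 /C
Step 2: dL = 10.3e-6 * 165 * 109
dL = 0.1852 um


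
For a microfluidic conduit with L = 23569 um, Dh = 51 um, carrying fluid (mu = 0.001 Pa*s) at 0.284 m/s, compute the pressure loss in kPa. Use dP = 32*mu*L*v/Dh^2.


Step 1: Convert to SI: L = 23569e-6 m, Dh = 51e-6 m
Step 2: dP = 32 * 0.001 * 23569e-6 * 0.284 / (51e-6)^2
Step 3: dP = 82351.05 Pa
Step 4: Convert to kPa: dP = 82.35 kPa


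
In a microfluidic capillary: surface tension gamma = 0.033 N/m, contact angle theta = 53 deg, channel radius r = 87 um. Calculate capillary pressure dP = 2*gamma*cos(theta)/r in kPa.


Step 1: cos(53 deg) = 0.6018
Step 2: Convert r to m: r = 87e-6 m
Step 3: dP = 2 * 0.033 * 0.6018 / 87e-6 = 456.5 Pa
Step 4: Convert Pa to kPa (divide by 1000).
dP = 0.46 kPa


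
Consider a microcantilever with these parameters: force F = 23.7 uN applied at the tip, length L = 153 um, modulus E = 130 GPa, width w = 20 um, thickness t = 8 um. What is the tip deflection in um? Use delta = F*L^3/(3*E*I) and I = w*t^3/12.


Step 1: Calculate the second moment of area.
I = w * t^3 / 12 = 20 * 8^3 / 12 = 853.3333 um^4
Step 2: Convert E to consistent units (1 GPa = 1000 uN/um^2).
E = 130 GPa = 130000 uN/um^2
Step 3: Calculate tip deflection.
delta = F * L^3 / (3 * E * I)
delta = 23.7 * 153^3 / (3 * 130000 * 853.3333)
delta = 0.2551 um


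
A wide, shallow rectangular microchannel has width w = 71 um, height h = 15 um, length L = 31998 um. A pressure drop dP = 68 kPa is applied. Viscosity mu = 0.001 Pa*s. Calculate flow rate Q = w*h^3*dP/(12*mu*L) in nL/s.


Step 1: Convert all dimensions to SI (meters).
w = 71e-6 m, h = 15e-6 m, L = 31998e-6 m, dP = 68e3 Pa
Step 2: Q = w * h^3 * dP / (12 * mu * L)
Q = 71e-6 * (15e-6)^3 * 68e3 / (12 * 0.001 * 31998e-6) = 4.243625e-11 m^3/s
Step 3: Convert Q from m^3/s to nL/s (1 m^3 = 1e12 nL, so multiply by 1e12).
Q = 42.436 nL/s


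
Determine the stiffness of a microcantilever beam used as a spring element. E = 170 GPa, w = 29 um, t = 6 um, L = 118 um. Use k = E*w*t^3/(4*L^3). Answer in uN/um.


Step 1: Convert E to consistent units (1 GPa = 1000 uN/um^2).
E = 170 GPa = 170000 uN/um^2
Step 2: Compute t^3 = 6^3 = 216
Step 3: Compute L^3 = 118^3 = 1643032
Step 4: k = 170000 * 29 * 216 / (4 * 1643032)
k = 162.0297 uN/um


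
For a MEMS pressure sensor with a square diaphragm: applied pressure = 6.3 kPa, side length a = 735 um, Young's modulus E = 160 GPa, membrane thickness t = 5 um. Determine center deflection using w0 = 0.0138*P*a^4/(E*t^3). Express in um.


Step 1: Convert pressure to compatible units (E is in GPa, so P in GPa).
P = 6.3 kPa = 6.3e-6 GPa
Step 2: Compute numerator: 0.0138 * P * a^4.
a^4 = 735^4 = 291843050625
numerator = 0.0138 * 6.3e-6 * 291843050625 = 2.537283e+04
Step 3: Compute denominator: E * t^3 = 160 * 5^3 = 20000
Step 4: w0 = numerator / denominator = 2.537283e+04 / 20000 = 1.2686 um


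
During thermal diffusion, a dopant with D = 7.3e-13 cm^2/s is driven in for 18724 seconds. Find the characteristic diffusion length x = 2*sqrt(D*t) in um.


Step 1: Compute D*t = 7.3e-13 * 18724 = 1.366852e-08 cm^2
Step 2: sqrt(D*t) = 1.16912e-04 cm
Step 3: x = 2 * 1.16912e-04 cm = 2.33824e-04 cm
Step 4: Convert to um (1 cm = 1e4 um): x = 2.338 um


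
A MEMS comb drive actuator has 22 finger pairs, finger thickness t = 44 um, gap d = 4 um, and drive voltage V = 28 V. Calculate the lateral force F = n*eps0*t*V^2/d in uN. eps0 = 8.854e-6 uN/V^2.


Step 1: Parameters: n=22, eps0=8.854e-6 uN/V^2, t=44 um, V=28 V, d=4 um
Step 2: V^2 = 784
Step 3: F = 22 * 8.854e-6 * 44 * 784 / 4
F = 1.68 uN


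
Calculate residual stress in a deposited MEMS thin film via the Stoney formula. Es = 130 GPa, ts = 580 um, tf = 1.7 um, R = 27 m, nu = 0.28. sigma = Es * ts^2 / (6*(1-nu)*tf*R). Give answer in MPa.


Step 1: Compute numerator: Es * ts^2 = 130 * 580^2 = 43732000 (GPa*um^2)
Step 2: Compute denominator (R in um): 6*(1-nu)*tf*R = 6*0.72*1.7*27e6 = 198288000.0 (um^2)
Step 3: sigma (GPa) = 43732000 / 198288000.0 = 2.20548e-01 GPa
Step 4: Convert to MPa (x1000): sigma = 220.5 MPa


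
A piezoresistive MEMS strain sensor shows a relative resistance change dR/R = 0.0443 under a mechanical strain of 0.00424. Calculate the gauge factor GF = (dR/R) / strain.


Step 1: Identify values.
dR/R = 0.0443, strain = 0.00424
Step 2: GF = (dR/R) / strain = 0.0443 / 0.00424
GF = 10.4


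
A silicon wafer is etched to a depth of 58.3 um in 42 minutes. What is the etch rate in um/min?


Step 1: Etch rate = depth / time
Step 2: rate = 58.3 / 42
rate = 1.388 um/min


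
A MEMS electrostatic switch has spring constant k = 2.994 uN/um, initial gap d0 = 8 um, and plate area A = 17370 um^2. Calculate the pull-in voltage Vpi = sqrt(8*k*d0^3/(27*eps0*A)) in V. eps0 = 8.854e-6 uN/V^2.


Step 1: Compute numerator: 8 * k * d0^3 = 8 * 2.994 * 8^3 = 12263.424
Step 2: Compute denominator: 27 * eps0 * A = 27 * 8.854e-6 * 17370 = 4.152437
Step 3: Vpi = sqrt(12263.424 / 4.152437)
Vpi = 54.34 V


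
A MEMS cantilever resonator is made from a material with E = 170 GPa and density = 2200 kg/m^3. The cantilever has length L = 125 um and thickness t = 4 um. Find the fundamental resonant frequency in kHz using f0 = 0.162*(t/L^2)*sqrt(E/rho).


Step 1: Convert units to SI.
t_SI = 4e-6 m, L_SI = 125e-6 m
Step 2: Calculate sqrt(E/rho).
sqrt(170e9 / 2200) = 8790.49 m/s
Step 3: Compute f0.
f0 = 0.162 * 4e-6 / (125e-6)^2 * 8790.49 = 364559.2 Hz = 364.56 kHz


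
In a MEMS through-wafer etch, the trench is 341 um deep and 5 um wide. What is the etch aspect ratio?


Step 1: AR = depth / width
Step 2: AR = 341 / 5
AR = 68.2


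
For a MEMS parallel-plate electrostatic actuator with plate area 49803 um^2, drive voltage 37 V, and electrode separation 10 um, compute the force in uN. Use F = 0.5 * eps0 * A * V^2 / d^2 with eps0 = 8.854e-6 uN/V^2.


Step 1: Identify parameters.
eps0 = 8.854e-6 uN/V^2, A = 49803 um^2, V = 37 V, d = 10 um
Step 2: Compute V^2 = 37^2 = 1369
Step 3: Compute d^2 = 10^2 = 100
Step 4: F = 0.5 * 8.854e-6 * 49803 * 1369 / 100
F = 3.018 uN


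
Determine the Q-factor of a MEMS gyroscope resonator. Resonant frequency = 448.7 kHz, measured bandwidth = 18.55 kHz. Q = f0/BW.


Step 1: Q = f0 / bandwidth
Step 2: Q = 448.7 / 18.55
Q = 24.2


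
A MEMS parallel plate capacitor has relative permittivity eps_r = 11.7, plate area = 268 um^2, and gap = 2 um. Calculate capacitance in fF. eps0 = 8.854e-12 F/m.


Step 1: Convert area to m^2: A = 268e-12 m^2
Step 2: Convert gap to m: d = 2e-6 m
Step 3: C = eps0 * eps_r * A / d
C = 8.854e-12 * 11.7 * 268e-12 / 2e-6
Step 4: Convert to fF (multiply by 1e15).
C = 13.88 fF


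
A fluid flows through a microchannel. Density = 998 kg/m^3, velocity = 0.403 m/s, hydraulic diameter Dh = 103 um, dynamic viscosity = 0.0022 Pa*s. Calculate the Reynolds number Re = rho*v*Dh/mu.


Step 1: Convert Dh to meters: Dh = 103e-6 m
Step 2: Re = rho * v * Dh / mu
Re = 998 * 0.403 * 103e-6 / 0.0022
Re = 18.83


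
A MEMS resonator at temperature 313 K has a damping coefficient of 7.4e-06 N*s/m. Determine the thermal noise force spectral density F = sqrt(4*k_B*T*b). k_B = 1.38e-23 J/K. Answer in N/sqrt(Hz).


Step 1: Compute 4 * k_B * T * b
= 4 * 1.38e-23 * 313 * 7.4e-06
= 1.2785e-25 N^2/Hz
Step 2: F_noise = sqrt(1.2785e-25)
F_noise = 3.58e-13 N/sqrt(Hz)


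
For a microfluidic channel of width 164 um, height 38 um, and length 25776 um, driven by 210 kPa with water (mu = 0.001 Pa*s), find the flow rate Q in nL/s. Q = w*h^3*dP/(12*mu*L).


Step 1: Convert all dimensions to SI (meters).
w = 164e-6 m, h = 38e-6 m, L = 25776e-6 m, dP = 210e3 Pa
Step 2: Q = w * h^3 * dP / (12 * mu * L)
Q = 164e-6 * (38e-6)^3 * 210e3 / (12 * 0.001 * 25776e-6) = 6.1096617e-09 m^3/s
Step 3: Convert Q from m^3/s to nL/s (1 m^3 = 1e12 nL, so multiply by 1e12).
Q = 6109.662 nL/s


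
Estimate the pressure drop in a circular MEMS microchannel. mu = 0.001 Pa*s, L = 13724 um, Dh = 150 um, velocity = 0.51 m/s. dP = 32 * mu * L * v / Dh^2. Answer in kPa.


Step 1: Convert to SI: L = 13724e-6 m, Dh = 150e-6 m
Step 2: dP = 32 * 0.001 * 13724e-6 * 0.51 / (150e-6)^2
Step 3: dP = 9954.47 Pa
Step 4: Convert to kPa: dP = 9.95 kPa


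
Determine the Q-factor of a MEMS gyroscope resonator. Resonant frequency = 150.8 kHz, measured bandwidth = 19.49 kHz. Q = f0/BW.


Step 1: Q = f0 / bandwidth
Step 2: Q = 150.8 / 19.49
Q = 7.7


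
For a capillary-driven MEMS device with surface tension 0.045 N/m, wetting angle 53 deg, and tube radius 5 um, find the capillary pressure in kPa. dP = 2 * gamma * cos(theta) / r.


Step 1: cos(53 deg) = 0.6018
Step 2: Convert r to m: r = 5e-6 m
Step 3: dP = 2 * 0.045 * 0.6018 / 5e-6 = 10832.4 Pa
Step 4: Convert Pa to kPa (divide by 1000).
dP = 10.83 kPa


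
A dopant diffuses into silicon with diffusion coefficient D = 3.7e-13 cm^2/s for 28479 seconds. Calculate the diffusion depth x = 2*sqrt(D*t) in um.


Step 1: Compute D*t = 3.7e-13 * 28479 = 1.053723e-08 cm^2
Step 2: sqrt(D*t) = 1.02651e-04 cm
Step 3: x = 2 * 1.02651e-04 cm = 2.05302e-04 cm
Step 4: Convert to um (1 cm = 1e4 um): x = 2.053 um


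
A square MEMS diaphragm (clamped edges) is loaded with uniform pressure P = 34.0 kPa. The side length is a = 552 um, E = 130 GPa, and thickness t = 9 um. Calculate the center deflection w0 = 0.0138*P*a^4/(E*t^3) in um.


Step 1: Convert pressure to compatible units (E is in GPa, so P in GPa).
P = 34.0 kPa = 34.0e-6 GPa
Step 2: Compute numerator: 0.0138 * P * a^4.
a^4 = 552^4 = 92844527616
numerator = 0.0138 * 34.0e-6 * 92844527616 = 4.35627e+04
Step 3: Compute denominator: E * t^3 = 130 * 9^3 = 94770
Step 4: w0 = numerator / denominator = 4.35627e+04 / 94770 = 0.4597 um


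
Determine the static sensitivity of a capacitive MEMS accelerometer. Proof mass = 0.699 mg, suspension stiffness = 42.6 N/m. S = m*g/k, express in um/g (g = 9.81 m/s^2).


Step 1: Convert mass: m = 0.699 mg = 6.99e-07 kg
Step 2: S = m * g / k = 6.99e-07 * 9.81 / 42.6
Step 3: S = 1.61e-07 m/g
Step 4: Convert to um/g: S = 0.161 um/g


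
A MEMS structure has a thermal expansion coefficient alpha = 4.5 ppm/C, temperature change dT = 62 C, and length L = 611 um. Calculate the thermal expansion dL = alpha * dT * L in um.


Step 1: Convert CTE: alpha = 4.5 ppm/C = 4.5e-6 /C
Step 2: dL = 4.5e-6 * 62 * 611
dL = 0.1705 um


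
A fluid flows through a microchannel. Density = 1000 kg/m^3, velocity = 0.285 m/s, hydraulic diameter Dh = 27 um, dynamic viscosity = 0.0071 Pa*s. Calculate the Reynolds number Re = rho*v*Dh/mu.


Step 1: Convert Dh to meters: Dh = 27e-6 m
Step 2: Re = rho * v * Dh / mu
Re = 1000 * 0.285 * 27e-6 / 0.0071
Re = 1.084


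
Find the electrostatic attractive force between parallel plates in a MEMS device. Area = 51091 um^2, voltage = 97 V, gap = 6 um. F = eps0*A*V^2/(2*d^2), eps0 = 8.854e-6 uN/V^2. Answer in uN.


Step 1: Identify parameters.
eps0 = 8.854e-6 uN/V^2, A = 51091 um^2, V = 97 V, d = 6 um
Step 2: Compute V^2 = 97^2 = 9409
Step 3: Compute d^2 = 6^2 = 36
Step 4: F = 0.5 * 8.854e-6 * 51091 * 9409 / 36
F = 59.115 uN


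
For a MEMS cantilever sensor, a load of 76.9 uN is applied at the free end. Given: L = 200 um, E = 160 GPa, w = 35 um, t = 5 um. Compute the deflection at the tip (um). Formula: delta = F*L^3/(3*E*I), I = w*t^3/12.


Step 1: Calculate the second moment of area.
I = w * t^3 / 12 = 35 * 5^3 / 12 = 364.5833 um^4
Step 2: Convert E to consistent units (1 GPa = 1000 uN/um^2).
E = 160 GPa = 160000 uN/um^2
Step 3: Calculate tip deflection.
delta = F * L^3 / (3 * E * I)
delta = 76.9 * 200^3 / (3 * 160000 * 364.5833)
delta = 3.5154 um


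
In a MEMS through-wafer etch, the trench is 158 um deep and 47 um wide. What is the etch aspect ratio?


Step 1: AR = depth / width
Step 2: AR = 158 / 47
AR = 3.4


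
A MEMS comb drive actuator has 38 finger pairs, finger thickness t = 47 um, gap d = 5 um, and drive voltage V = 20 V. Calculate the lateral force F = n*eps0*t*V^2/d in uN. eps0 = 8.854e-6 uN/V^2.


Step 1: Parameters: n=38, eps0=8.854e-6 uN/V^2, t=47 um, V=20 V, d=5 um
Step 2: V^2 = 400
Step 3: F = 38 * 8.854e-6 * 47 * 400 / 5
F = 1.265 uN


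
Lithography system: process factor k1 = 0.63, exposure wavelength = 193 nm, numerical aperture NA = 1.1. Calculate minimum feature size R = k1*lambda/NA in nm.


Step 1: Identify values: k1 = 0.63, lambda = 193 nm, NA = 1.1
Step 2: R = k1 * lambda / NA
R = 0.63 * 193 / 1.1
R = 110.5 nm


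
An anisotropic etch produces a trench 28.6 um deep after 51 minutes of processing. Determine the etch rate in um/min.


Step 1: Etch rate = depth / time
Step 2: rate = 28.6 / 51
rate = 0.561 um/min


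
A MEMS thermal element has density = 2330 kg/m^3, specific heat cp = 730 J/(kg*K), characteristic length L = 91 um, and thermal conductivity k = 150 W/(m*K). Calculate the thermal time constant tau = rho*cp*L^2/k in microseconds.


Step 1: Convert L to m: L = 91e-6 m
Step 2: L^2 = (91e-6)^2 = 8.281e-09 m^2
Step 3: tau = 2330 * 730 * 8.281e-09 / 150 = 9.390102e-05 s
Step 4: Convert to microseconds (multiply by 1e6).
tau = 93.901 us


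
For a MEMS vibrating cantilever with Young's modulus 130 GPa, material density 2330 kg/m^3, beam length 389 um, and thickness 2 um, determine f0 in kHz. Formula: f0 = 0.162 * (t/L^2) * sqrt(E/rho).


Step 1: Convert units to SI.
t_SI = 2e-6 m, L_SI = 389e-6 m
Step 2: Calculate sqrt(E/rho).
sqrt(130e9 / 2330) = 7469.54 m/s
Step 3: Compute f0.
f0 = 0.162 * 2e-6 / (389e-6)^2 * 7469.54 = 15993.4 Hz = 15.99 kHz


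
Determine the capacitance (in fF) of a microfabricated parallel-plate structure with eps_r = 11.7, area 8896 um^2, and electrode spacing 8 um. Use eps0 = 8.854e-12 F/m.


Step 1: Convert area to m^2: A = 8896e-12 m^2
Step 2: Convert gap to m: d = 8e-6 m
Step 3: C = eps0 * eps_r * A / d
C = 8.854e-12 * 11.7 * 8896e-12 / 8e-6
Step 4: Convert to fF (multiply by 1e15).
C = 115.19 fF


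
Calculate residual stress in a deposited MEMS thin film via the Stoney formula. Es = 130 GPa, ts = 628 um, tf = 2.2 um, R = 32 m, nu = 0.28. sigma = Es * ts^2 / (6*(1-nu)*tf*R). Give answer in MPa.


Step 1: Compute numerator: Es * ts^2 = 130 * 628^2 = 51269920 (GPa*um^2)
Step 2: Compute denominator (R in um): 6*(1-nu)*tf*R = 6*0.72*2.2*32e6 = 304128000.0 (um^2)
Step 3: sigma (GPa) = 51269920 / 304128000.0 = 1.6858e-01 GPa
Step 4: Convert to MPa (x1000): sigma = 168.6 MPa


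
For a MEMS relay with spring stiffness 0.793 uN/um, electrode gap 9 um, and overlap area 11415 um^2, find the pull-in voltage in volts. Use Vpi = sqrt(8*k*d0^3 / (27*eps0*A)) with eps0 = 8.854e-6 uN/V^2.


Step 1: Compute numerator: 8 * k * d0^3 = 8 * 0.793 * 9^3 = 4624.776
Step 2: Compute denominator: 27 * eps0 * A = 27 * 8.854e-6 * 11415 = 2.728847
Step 3: Vpi = sqrt(4624.776 / 2.728847)
Vpi = 41.17 V


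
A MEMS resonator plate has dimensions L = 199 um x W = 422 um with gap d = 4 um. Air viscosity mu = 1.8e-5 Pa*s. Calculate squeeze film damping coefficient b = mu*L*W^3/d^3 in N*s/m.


Step 1: Convert to SI.
L = 199e-6 m, W = 422e-6 m, d = 4e-6 m
Step 2: W^3 = (422e-6)^3 = 7.52e-11 m^3
Step 3: d^3 = (4e-6)^3 = 6.40e-17 m^3
Step 4: b = 1.8e-5 * 199e-6 * 7.52e-11 / 6.40e-17
b = 4.21e-03 N*s/m


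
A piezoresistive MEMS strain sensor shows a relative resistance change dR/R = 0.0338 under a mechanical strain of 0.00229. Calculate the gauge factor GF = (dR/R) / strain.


Step 1: Identify values.
dR/R = 0.0338, strain = 0.00229
Step 2: GF = (dR/R) / strain = 0.0338 / 0.00229
GF = 14.8


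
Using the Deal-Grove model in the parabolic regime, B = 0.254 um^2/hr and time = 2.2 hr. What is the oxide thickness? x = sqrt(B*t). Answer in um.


Step 1: Compute B*t = 0.254 * 2.2 = 0.5588
Step 2: x = sqrt(0.5588)
x = 0.748 um


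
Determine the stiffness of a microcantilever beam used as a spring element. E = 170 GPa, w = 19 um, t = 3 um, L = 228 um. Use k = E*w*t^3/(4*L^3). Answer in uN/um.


Step 1: Convert E to consistent units (1 GPa = 1000 uN/um^2).
E = 170 GPa = 170000 uN/um^2
Step 2: Compute t^3 = 3^3 = 27
Step 3: Compute L^3 = 228^3 = 11852352
Step 4: k = 170000 * 19 * 27 / (4 * 11852352)
k = 1.8395 uN/um


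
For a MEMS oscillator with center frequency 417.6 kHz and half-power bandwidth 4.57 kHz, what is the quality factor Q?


Step 1: Q = f0 / bandwidth
Step 2: Q = 417.6 / 4.57
Q = 91.4


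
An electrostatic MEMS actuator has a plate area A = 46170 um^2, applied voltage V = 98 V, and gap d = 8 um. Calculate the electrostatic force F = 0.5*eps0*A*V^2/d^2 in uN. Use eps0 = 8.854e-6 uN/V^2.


Step 1: Identify parameters.
eps0 = 8.854e-6 uN/V^2, A = 46170 um^2, V = 98 V, d = 8 um
Step 2: Compute V^2 = 98^2 = 9604
Step 3: Compute d^2 = 8^2 = 64
Step 4: F = 0.5 * 8.854e-6 * 46170 * 9604 / 64
F = 30.672 uN


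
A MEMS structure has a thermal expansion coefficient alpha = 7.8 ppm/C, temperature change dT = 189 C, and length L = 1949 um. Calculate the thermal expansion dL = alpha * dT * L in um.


Step 1: Convert CTE: alpha = 7.8 ppm/C = 7.8e-6 /C
Step 2: dL = 7.8e-6 * 189 * 1949
dL = 2.8732 um


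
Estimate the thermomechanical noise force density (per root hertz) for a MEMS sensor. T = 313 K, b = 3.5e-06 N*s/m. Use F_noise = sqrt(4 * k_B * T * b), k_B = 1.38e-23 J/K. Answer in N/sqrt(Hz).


Step 1: Compute 4 * k_B * T * b
= 4 * 1.38e-23 * 313 * 3.5e-06
= 6.0472e-26 N^2/Hz
Step 2: F_noise = sqrt(6.0472e-26)
F_noise = 2.46e-13 N/sqrt(Hz)


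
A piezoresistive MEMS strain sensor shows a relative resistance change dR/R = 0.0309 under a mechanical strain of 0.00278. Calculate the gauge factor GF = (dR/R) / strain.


Step 1: Identify values.
dR/R = 0.0309, strain = 0.00278
Step 2: GF = (dR/R) / strain = 0.0309 / 0.00278
GF = 11.1


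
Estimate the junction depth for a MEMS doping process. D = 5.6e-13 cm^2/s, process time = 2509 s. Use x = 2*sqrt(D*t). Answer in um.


Step 1: Compute D*t = 5.6e-13 * 2509 = 1.40504e-09 cm^2
Step 2: sqrt(D*t) = 3.748e-05 cm
Step 3: x = 2 * 3.748e-05 cm = 7.496e-05 cm
Step 4: Convert to um (1 cm = 1e4 um): x = 0.75 um


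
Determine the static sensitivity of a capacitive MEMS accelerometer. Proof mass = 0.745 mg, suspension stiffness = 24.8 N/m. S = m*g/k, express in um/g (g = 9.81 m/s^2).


Step 1: Convert mass: m = 0.745 mg = 7.45e-07 kg
Step 2: S = m * g / k = 7.45e-07 * 9.81 / 24.8
Step 3: S = 2.95e-07 m/g
Step 4: Convert to um/g: S = 0.295 um/g


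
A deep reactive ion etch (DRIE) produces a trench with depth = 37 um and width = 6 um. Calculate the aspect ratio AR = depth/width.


Step 1: AR = depth / width
Step 2: AR = 37 / 6
AR = 6.2


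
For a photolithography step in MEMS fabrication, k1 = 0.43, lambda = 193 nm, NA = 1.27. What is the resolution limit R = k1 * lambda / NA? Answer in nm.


Step 1: Identify values: k1 = 0.43, lambda = 193 nm, NA = 1.27
Step 2: R = k1 * lambda / NA
R = 0.43 * 193 / 1.27
R = 65.3 nm


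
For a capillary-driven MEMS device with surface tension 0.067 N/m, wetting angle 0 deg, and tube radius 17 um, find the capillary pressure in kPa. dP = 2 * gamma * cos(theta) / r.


Step 1: cos(0 deg) = 1.0
Step 2: Convert r to m: r = 17e-6 m
Step 3: dP = 2 * 0.067 * 1.0 / 17e-6 = 7882.4 Pa
Step 4: Convert Pa to kPa (divide by 1000).
dP = 7.88 kPa


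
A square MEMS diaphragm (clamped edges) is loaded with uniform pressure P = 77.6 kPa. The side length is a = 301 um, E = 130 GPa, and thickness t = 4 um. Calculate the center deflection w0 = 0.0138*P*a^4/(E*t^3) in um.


Step 1: Convert pressure to compatible units (E is in GPa, so P in GPa).
P = 77.6 kPa = 77.6e-6 GPa
Step 2: Compute numerator: 0.0138 * P * a^4.
a^4 = 301^4 = 8208541201
numerator = 0.0138 * 77.6e-6 * 8208541201 = 8.790363e+03
Step 3: Compute denominator: E * t^3 = 130 * 4^3 = 8320
Step 4: w0 = numerator / denominator = 8.790363e+03 / 8320 = 1.0565 um
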